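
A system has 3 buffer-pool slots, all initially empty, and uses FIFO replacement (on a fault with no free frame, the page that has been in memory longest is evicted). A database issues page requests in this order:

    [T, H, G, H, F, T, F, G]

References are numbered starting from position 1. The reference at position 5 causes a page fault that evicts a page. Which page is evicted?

T

pos 1: T -> miss, frames {T}
pos 2: H -> miss, frames {T,H}
pos 3: G -> miss, frames {T,H,G}
pos 4: H -> hit
pos 5: F -> miss, evict T, frames {H,G,F}
At position 5, page T is evicted.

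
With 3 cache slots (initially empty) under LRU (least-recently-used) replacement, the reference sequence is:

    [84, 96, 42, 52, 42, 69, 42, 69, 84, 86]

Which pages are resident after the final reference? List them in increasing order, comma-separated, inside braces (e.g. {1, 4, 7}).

84 → fault, frames (84)
96 → fault, frames (84 96)
42 → fault, frames (84 96 42)
52 → fault, evict 84, frames (96 42 52)
42 → hit
69 → fault, evict 96, frames (52 42 69)
42 → hit
69 → hit
84 → fault, evict 52, frames (42 69 84)
86 → fault, evict 42, frames (69 84 86)

{69, 84, 86}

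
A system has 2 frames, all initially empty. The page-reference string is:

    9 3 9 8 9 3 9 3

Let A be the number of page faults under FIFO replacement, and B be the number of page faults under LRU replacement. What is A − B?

1

Under FIFO: F F . F F F . . → 5 faults.
Under LRU: F F . F . F . . → 4 faults.
A − B = 5 − 4 = 1.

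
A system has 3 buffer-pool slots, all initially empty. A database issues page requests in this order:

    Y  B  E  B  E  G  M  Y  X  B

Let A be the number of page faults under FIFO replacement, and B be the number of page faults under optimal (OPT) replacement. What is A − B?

Under FIFO: F F F . . F F F F F → 8 faults.
Under OPT: F F F . . F F . F . → 6 faults.
A − B = 8 − 6 = 2.

2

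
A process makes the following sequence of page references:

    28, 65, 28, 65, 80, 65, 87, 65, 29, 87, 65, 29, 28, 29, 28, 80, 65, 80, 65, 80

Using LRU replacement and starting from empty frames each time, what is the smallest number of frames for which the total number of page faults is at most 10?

f=1: 20 faults
f=2: 11 faults
f=3: 8 faults
f=4: 7 faults
f=5: 5 faults
Smallest f with faults ≤ 10 is 3.

3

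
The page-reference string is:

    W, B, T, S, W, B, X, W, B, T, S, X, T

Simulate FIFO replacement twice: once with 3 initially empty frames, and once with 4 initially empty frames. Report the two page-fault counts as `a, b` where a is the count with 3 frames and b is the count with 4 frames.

3 frames: F F F F F F F . . F F . . → 9 faults.
4 frames: F F F F . . F F F F F F . → 10 faults.
10 > 9: adding a frame increased faults — Belady's anomaly.

9, 10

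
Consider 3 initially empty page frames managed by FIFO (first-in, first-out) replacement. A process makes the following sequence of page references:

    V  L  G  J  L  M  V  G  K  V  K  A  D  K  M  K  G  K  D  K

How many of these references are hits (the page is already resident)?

6

V: fault, frames (V)
L: fault, frames (V L)
G: fault, frames (V L G)
J: fault, evict V, frames (L G J)
L: hit
M: fault, evict L, frames (G J M)
V: fault, evict G, frames (J M V)
G: fault, evict J, frames (M V G)
K: fault, evict M, frames (V G K)
V: hit
K: hit
A: fault, evict V, frames (G K A)
D: fault, evict G, frames (K A D)
K: hit
M: fault, evict K, frames (A D M)
K: fault, evict A, frames (D M K)
G: fault, evict D, frames (M K G)
K: hit
D: fault, evict M, frames (K G D)
K: hit
Hits: 6.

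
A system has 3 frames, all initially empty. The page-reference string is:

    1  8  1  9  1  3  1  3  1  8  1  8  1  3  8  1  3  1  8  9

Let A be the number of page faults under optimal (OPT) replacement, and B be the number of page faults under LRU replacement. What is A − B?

-1

Under OPT: F F . F . F . . . . . . . . . . . . . F → 5 faults.
Under LRU: F F . F . F . . . F . . . . . . . . . F → 6 faults.
A − B = 5 − 6 = -1.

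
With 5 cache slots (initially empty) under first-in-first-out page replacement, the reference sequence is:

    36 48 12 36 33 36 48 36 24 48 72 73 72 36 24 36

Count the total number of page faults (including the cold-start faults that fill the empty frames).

36: fault, frames {36}
48: fault, frames {36,48}
12: fault, frames {36,48,12}
36: hit
33: fault, frames {36,48,12,33}
36: hit
48: hit
36: hit
24: fault, frames {36,48,12,33,24}
48: hit
72: fault, evict 36, frames {48,12,33,24,72}
73: fault, evict 48, frames {12,33,24,72,73}
72: hit
36: fault, evict 12, frames {33,24,72,73,36}
24: hit
36: hit
Page faults: 8.

8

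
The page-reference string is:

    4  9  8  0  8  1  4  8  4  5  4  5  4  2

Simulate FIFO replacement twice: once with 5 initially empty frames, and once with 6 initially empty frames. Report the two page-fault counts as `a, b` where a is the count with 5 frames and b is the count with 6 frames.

5 frames: F F F F . F . . . F F . . F → 8 faults.
6 frames: F F F F . F . . . F . . . F → 7 faults.
7 < 8: adding a frame reduced faults, as is typical.

8, 7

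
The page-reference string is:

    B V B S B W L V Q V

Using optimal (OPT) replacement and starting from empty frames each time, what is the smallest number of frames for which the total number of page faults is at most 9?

2

f=1: 10 faults
f=2: 7 faults
f=3: 6 faults
f=4: 6 faults
f=5: 6 faults
f=6: 6 faults
Smallest f with faults ≤ 9 is 2.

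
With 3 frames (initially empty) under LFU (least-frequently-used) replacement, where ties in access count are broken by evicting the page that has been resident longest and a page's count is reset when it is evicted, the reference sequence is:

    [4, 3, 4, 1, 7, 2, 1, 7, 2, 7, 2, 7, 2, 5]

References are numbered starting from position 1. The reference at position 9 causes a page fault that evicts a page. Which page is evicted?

pos 1: 4 → miss, frames {4}
pos 2: 3 → miss, frames {4,3}
pos 3: 4 → hit
pos 4: 1 → miss, frames {4,3,1}
pos 5: 7 → miss, evict 3, frames {4,1,7}
pos 6: 2 → miss, evict 1, frames {4,7,2}
pos 7: 1 → miss, evict 7, frames {4,2,1}
pos 8: 7 → miss, evict 2, frames {4,1,7}
pos 9: 2 → miss, evict 1, frames {4,7,2}
At position 9, page 1 is evicted.

1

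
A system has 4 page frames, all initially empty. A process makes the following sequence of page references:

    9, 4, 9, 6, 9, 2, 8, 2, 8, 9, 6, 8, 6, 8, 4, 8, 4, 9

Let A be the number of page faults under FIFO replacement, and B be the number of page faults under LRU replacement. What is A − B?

1

Under FIFO: F F . F . F F . . F . . . . F . . . → 7 faults.
Under LRU: F F . F . F F . . . . . . . F . . . → 6 faults.
A − B = 7 − 6 = 1.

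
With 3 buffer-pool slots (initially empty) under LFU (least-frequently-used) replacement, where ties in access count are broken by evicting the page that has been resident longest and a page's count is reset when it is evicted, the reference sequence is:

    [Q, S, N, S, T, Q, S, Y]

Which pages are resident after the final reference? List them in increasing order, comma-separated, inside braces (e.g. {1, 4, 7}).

{Q, S, Y}

Q -> miss, frames {Q}
S -> miss, frames {Q,S}
N -> miss, frames {Q,S,N}
S -> hit
T -> miss, evict Q, frames {S,N,T}
Q -> miss, evict N, frames {S,T,Q}
S -> hit
Y -> miss, evict T, frames {S,Q,Y}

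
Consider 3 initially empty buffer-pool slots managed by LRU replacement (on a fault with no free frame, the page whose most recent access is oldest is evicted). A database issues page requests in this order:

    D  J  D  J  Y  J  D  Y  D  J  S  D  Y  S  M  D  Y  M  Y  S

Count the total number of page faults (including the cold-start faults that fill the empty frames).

D → miss, frames {D}
J → miss, frames {D,J}
D → hit
J → hit
Y → miss, frames {D,J,Y}
J → hit
D → hit
Y → hit
D → hit
J → hit
S → miss, evict Y, frames {D,J,S}
D → hit
Y → miss, evict J, frames {S,D,Y}
S → hit
M → miss, evict D, frames {Y,S,M}
D → miss, evict Y, frames {S,M,D}
Y → miss, evict S, frames {M,D,Y}
M → hit
Y → hit
S → miss, evict D, frames {M,Y,S}
Page faults: 9.

9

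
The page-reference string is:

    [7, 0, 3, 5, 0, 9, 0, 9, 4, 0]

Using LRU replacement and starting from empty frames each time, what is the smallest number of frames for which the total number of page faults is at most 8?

2

f=1: 10 faults
f=2: 8 faults
f=3: 6 faults
f=4: 6 faults
f=5: 6 faults
f=6: 6 faults
Smallest f with faults ≤ 8 is 2.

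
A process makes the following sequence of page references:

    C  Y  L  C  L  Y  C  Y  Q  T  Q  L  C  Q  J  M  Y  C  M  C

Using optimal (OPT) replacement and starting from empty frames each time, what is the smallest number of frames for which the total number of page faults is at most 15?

2

f=1: 20 faults
f=2: 12 faults
f=3: 9 faults
f=4: 8 faults
f=5: 7 faults
f=6: 7 faults
f=7: 7 faults
Smallest f with faults ≤ 15 is 2.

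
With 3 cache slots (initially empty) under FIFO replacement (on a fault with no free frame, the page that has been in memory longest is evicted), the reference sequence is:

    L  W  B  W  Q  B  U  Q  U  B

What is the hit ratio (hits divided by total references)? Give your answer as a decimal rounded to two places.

0.50

L -> fault, frames {L}
W -> fault, frames {L,W}
B -> fault, frames {L,W,B}
W -> hit
Q -> fault, evict L, frames {W,B,Q}
B -> hit
U -> fault, evict W, frames {B,Q,U}
Q -> hit
U -> hit
B -> hit
Hits: 5 of 10 references → 5/10 = 0.5000.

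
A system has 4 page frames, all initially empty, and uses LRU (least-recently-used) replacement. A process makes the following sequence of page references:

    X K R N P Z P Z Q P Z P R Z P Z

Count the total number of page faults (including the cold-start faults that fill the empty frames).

X: miss, frames [X]
K: miss, frames [X, K]
R: miss, frames [X, K, R]
N: miss, frames [X, K, R, N]
P: miss, evict X, frames [K, R, N, P]
Z: miss, evict K, frames [R, N, P, Z]
P: hit
Z: hit
Q: miss, evict R, frames [N, P, Z, Q]
P: hit
Z: hit
P: hit
R: miss, evict N, frames [Q, Z, P, R]
Z: hit
P: hit
Z: hit
Page faults: 8.

8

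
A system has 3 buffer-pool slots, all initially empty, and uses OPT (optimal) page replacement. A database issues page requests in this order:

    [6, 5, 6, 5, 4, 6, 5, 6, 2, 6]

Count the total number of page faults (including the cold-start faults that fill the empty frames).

6 -> fault, frames [6]
5 -> fault, frames [6, 5]
6 -> hit
5 -> hit
4 -> fault, frames [6, 5, 4]
6 -> hit
5 -> hit
6 -> hit
2 -> fault, evict 4, frames [6, 5, 2]
6 -> hit
Page faults: 4.

4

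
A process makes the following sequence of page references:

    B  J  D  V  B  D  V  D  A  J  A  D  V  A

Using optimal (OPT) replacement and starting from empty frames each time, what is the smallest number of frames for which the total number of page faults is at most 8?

3

f=1: 14 faults
f=2: 9 faults
f=3: 7 faults
f=4: 5 faults
f=5: 5 faults
Smallest f with faults ≤ 8 is 3.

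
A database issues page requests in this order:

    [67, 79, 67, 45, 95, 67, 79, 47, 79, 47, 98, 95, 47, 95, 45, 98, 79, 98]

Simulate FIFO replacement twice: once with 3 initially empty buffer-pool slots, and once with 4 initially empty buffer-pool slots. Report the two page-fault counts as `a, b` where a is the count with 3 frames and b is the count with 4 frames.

3 frames: F F . F F F F F . . F F . . F . F F → 12 faults.
4 frames: F F . F F . . F . . F . . . . . F . → 7 faults.
7 < 12: adding a frame reduced faults, as is typical.

12, 7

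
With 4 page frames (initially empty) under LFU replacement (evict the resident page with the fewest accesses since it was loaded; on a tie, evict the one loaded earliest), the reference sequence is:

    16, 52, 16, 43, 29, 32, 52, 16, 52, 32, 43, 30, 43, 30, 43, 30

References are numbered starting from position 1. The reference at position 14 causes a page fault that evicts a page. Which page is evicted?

43

pos 1: 16 -> fault, frames (16)
pos 2: 52 -> fault, frames (16 52)
pos 3: 16 -> hit
pos 4: 43 -> fault, frames (16 52 43)
pos 5: 29 -> fault, frames (16 52 43 29)
pos 6: 32 -> fault, evict 52, frames (16 43 29 32)
pos 7: 52 -> fault, evict 43, frames (16 29 32 52)
pos 8: 16 -> hit
pos 9: 52 -> hit
pos 10: 32 -> hit
pos 11: 43 -> fault, evict 29, frames (16 32 52 43)
pos 12: 30 -> fault, evict 43, frames (16 32 52 30)
pos 13: 43 -> fault, evict 30, frames (16 32 52 43)
pos 14: 30 -> fault, evict 43, frames (16 32 52 30)
At position 14, page 43 is evicted.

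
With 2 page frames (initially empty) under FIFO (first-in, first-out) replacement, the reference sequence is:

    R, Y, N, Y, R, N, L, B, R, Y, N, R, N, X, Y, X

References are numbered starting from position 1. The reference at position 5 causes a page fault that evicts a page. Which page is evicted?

pos 1: R: fault, frames (R)
pos 2: Y: fault, frames (R Y)
pos 3: N: fault, evict R, frames (Y N)
pos 4: Y: hit
pos 5: R: fault, evict Y, frames (N R)
At position 5, page Y is evicted.

Y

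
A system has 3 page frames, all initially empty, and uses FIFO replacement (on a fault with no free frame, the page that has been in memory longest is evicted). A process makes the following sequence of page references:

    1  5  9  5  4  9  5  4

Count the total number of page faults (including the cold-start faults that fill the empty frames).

1 -> fault, frames {1}
5 -> fault, frames {1,5}
9 -> fault, frames {1,5,9}
5 -> hit
4 -> fault, evict 1, frames {5,9,4}
9 -> hit
5 -> hit
4 -> hit
Page faults: 4.

4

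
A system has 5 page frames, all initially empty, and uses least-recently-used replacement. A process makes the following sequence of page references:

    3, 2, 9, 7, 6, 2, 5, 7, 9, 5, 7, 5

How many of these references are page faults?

3 -> fault, frames (3)
2 -> fault, frames (3 2)
9 -> fault, frames (3 2 9)
7 -> fault, frames (3 2 9 7)
6 -> fault, frames (3 2 9 7 6)
2 -> hit
5 -> fault, evict 3, frames (9 7 6 2 5)
7 -> hit
9 -> hit
5 -> hit
7 -> hit
5 -> hit
Page faults: 6.

6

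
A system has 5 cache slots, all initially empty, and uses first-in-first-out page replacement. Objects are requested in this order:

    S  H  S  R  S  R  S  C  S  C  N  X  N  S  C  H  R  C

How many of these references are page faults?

S -> miss, frames [S]
H -> miss, frames [S, H]
S -> hit
R -> miss, frames [S, H, R]
S -> hit
R -> hit
S -> hit
C -> miss, frames [S, H, R, C]
S -> hit
C -> hit
N -> miss, frames [S, H, R, C, N]
X -> miss, evict S, frames [H, R, C, N, X]
N -> hit
S -> miss, evict H, frames [R, C, N, X, S]
C -> hit
H -> miss, evict R, frames [C, N, X, S, H]
R -> miss, evict C, frames [N, X, S, H, R]
C -> miss, evict N, frames [X, S, H, R, C]
Page faults: 10.

10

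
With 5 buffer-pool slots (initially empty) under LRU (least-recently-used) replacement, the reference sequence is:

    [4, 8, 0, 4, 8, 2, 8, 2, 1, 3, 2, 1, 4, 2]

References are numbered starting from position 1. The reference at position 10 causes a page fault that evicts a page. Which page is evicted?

0

pos 1: 4 → fault, frames (4)
pos 2: 8 → fault, frames (4 8)
pos 3: 0 → fault, frames (4 8 0)
pos 4: 4 → hit
pos 5: 8 → hit
pos 6: 2 → fault, frames (0 4 8 2)
pos 7: 8 → hit
pos 8: 2 → hit
pos 9: 1 → fault, frames (0 4 8 2 1)
pos 10: 3 → fault, evict 0, frames (4 8 2 1 3)
At position 10, page 0 is evicted.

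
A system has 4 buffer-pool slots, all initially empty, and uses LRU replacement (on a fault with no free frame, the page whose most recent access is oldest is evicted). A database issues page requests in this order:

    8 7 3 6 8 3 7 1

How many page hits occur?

3

8 → miss, frames (8)
7 → miss, frames (8 7)
3 → miss, frames (8 7 3)
6 → miss, frames (8 7 3 6)
8 → hit
3 → hit
7 → hit
1 → miss, evict 6, frames (8 3 7 1)
Hits: 3.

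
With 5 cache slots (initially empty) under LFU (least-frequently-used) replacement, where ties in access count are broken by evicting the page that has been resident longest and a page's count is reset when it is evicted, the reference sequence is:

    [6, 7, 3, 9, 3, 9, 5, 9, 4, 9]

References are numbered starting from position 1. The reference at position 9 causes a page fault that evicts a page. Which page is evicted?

6

pos 1: 6 → fault, frames (6)
pos 2: 7 → fault, frames (6 7)
pos 3: 3 → fault, frames (6 7 3)
pos 4: 9 → fault, frames (6 7 3 9)
pos 5: 3 → hit
pos 6: 9 → hit
pos 7: 5 → fault, frames (6 7 3 9 5)
pos 8: 9 → hit
pos 9: 4 → fault, evict 6, frames (7 3 9 5 4)
At position 9, page 6 is evicted.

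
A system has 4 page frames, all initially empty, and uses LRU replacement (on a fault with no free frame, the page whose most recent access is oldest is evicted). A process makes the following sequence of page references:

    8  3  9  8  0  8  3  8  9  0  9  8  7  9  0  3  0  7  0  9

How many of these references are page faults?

8 -> fault, frames {8}
3 -> fault, frames {8,3}
9 -> fault, frames {8,3,9}
8 -> hit
0 -> fault, frames {3,9,8,0}
8 -> hit
3 -> hit
8 -> hit
9 -> hit
0 -> hit
9 -> hit
8 -> hit
7 -> fault, evict 3, frames {0,9,8,7}
9 -> hit
0 -> hit
3 -> fault, evict 8, frames {7,9,0,3}
0 -> hit
7 -> hit
0 -> hit
9 -> hit
Page faults: 6.

6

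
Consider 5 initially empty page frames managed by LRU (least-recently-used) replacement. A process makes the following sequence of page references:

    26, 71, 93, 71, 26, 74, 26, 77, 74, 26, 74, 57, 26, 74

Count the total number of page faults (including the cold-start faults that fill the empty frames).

6

26 → fault, frames [26]
71 → fault, frames [26, 71]
93 → fault, frames [26, 71, 93]
71 → hit
26 → hit
74 → fault, frames [93, 71, 26, 74]
26 → hit
77 → fault, frames [93, 71, 74, 26, 77]
74 → hit
26 → hit
74 → hit
57 → fault, evict 93, frames [71, 77, 26, 74, 57]
26 → hit
74 → hit
Page faults: 6.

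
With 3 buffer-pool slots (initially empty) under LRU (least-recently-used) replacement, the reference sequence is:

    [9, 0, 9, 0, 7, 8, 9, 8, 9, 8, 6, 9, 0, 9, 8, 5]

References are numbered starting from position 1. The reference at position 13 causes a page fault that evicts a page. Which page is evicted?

8

pos 1: 9 → fault, frames [9]
pos 2: 0 → fault, frames [9, 0]
pos 3: 9 → hit
pos 4: 0 → hit
pos 5: 7 → fault, frames [9, 0, 7]
pos 6: 8 → fault, evict 9, frames [0, 7, 8]
pos 7: 9 → fault, evict 0, frames [7, 8, 9]
pos 8: 8 → hit
pos 9: 9 → hit
pos 10: 8 → hit
pos 11: 6 → fault, evict 7, frames [9, 8, 6]
pos 12: 9 → hit
pos 13: 0 → fault, evict 8, frames [6, 9, 0]
At position 13, page 8 is evicted.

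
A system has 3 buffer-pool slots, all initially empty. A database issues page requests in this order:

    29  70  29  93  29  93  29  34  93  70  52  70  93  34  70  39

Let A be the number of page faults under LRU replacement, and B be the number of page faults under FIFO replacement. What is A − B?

-1

Under LRU: F F . F . . . F . F F . . F . F → 8 faults.
Under FIFO: F F . F . . . F . . F F F F . F → 9 faults.
A − B = 8 − 9 = -1.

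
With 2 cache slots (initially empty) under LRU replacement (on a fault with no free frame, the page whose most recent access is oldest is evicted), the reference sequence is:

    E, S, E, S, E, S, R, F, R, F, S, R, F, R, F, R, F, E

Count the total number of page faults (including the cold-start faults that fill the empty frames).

8

E -> miss, frames [E]
S -> miss, frames [E, S]
E -> hit
S -> hit
E -> hit
S -> hit
R -> miss, evict E, frames [S, R]
F -> miss, evict S, frames [R, F]
R -> hit
F -> hit
S -> miss, evict R, frames [F, S]
R -> miss, evict F, frames [S, R]
F -> miss, evict S, frames [R, F]
R -> hit
F -> hit
R -> hit
F -> hit
E -> miss, evict R, frames [F, E]
Page faults: 8.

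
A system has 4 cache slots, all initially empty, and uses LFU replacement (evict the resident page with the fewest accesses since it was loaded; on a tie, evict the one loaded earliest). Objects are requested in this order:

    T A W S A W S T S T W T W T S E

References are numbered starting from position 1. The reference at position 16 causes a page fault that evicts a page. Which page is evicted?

pos 1: T → miss, frames {T}
pos 2: A → miss, frames {T,A}
pos 3: W → miss, frames {T,A,W}
pos 4: S → miss, frames {T,A,W,S}
pos 5: A → hit
pos 6: W → hit
pos 7: S → hit
pos 8: T → hit
pos 9: S → hit
pos 10: T → hit
pos 11: W → hit
pos 12: T → hit
pos 13: W → hit
pos 14: T → hit
pos 15: S → hit
pos 16: E → miss, evict A, frames {T,W,S,E}
At position 16, page A is evicted.

A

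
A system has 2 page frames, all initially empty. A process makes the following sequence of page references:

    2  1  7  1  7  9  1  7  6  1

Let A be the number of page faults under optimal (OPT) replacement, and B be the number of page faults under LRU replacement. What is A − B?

Under OPT: F F F . . F . F F . → 6 faults.
Under LRU: F F F . . F F F F F → 8 faults.
A − B = 6 − 8 = -2.

-2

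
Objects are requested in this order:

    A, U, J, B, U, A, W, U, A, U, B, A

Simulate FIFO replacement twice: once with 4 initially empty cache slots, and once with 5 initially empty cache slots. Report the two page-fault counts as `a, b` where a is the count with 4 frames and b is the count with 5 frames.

7, 5

4 frames: F F F F . . F . F F . . → 7 faults.
5 frames: F F F F . . F . . . . . → 5 faults.
5 < 7: adding a frame reduced faults, as is typical.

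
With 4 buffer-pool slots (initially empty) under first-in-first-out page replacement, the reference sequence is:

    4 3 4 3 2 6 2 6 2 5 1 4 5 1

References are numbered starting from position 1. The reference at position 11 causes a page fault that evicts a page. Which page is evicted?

pos 1: 4: miss, frames {4}
pos 2: 3: miss, frames {4,3}
pos 3: 4: hit
pos 4: 3: hit
pos 5: 2: miss, frames {4,3,2}
pos 6: 6: miss, frames {4,3,2,6}
pos 7: 2: hit
pos 8: 6: hit
pos 9: 2: hit
pos 10: 5: miss, evict 4, frames {3,2,6,5}
pos 11: 1: miss, evict 3, frames {2,6,5,1}
At position 11, page 3 is evicted.

3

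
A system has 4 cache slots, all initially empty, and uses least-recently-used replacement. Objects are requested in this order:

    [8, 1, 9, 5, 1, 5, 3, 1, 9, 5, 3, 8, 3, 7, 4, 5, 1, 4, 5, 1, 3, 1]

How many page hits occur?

8 → miss, frames (8)
1 → miss, frames (8 1)
9 → miss, frames (8 1 9)
5 → miss, frames (8 1 9 5)
1 → hit
5 → hit
3 → miss, evict 8, frames (9 1 5 3)
1 → hit
9 → hit
5 → hit
3 → hit
8 → miss, evict 1, frames (9 5 3 8)
3 → hit
7 → miss, evict 9, frames (5 8 3 7)
4 → miss, evict 5, frames (8 3 7 4)
5 → miss, evict 8, frames (3 7 4 5)
1 → miss, evict 3, frames (7 4 5 1)
4 → hit
5 → hit
1 → hit
3 → miss, evict 7, frames (4 5 1 3)
1 → hit
Hits: 11.

11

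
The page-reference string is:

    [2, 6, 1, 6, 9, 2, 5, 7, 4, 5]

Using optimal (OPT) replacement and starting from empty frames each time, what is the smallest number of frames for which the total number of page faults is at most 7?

f=1: 10 faults
f=2: 8 faults
f=3: 7 faults
f=4: 7 faults
f=5: 7 faults
f=6: 7 faults
f=7: 7 faults
Smallest f with faults ≤ 7 is 3.

3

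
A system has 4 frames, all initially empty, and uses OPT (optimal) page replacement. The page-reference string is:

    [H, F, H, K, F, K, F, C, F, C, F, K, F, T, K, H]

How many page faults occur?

5

H: miss, frames {H}
F: miss, frames {H,F}
H: hit
K: miss, frames {H,F,K}
F: hit
K: hit
F: hit
C: miss, frames {H,F,K,C}
F: hit
C: hit
F: hit
K: hit
F: hit
T: miss, evict C, frames {H,F,K,T}
K: hit
H: hit
Page faults: 5.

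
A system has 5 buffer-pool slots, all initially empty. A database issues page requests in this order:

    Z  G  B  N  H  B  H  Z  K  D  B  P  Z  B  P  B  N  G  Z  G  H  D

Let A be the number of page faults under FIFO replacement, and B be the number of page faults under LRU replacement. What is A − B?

2

Under FIFO: F F F F F . . . F F . F F F . . F F . . F F → 14 faults.
Under LRU: F F F F F . . . F F . F . . . . F F . . F F → 12 faults.
A − B = 14 − 12 = 2.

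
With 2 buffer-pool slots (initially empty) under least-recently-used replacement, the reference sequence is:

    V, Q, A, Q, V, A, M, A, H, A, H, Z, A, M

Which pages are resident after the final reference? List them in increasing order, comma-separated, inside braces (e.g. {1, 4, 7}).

{A, M}

V -> miss, frames [V]
Q -> miss, frames [V, Q]
A -> miss, evict V, frames [Q, A]
Q -> hit
V -> miss, evict A, frames [Q, V]
A -> miss, evict Q, frames [V, A]
M -> miss, evict V, frames [A, M]
A -> hit
H -> miss, evict M, frames [A, H]
A -> hit
H -> hit
Z -> miss, evict A, frames [H, Z]
A -> miss, evict H, frames [Z, A]
M -> miss, evict Z, frames [A, M]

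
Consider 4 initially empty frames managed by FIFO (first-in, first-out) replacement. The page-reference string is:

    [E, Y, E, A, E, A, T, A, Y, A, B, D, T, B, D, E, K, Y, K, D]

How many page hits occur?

11

E -> fault, frames [E]
Y -> fault, frames [E, Y]
E -> hit
A -> fault, frames [E, Y, A]
E -> hit
A -> hit
T -> fault, frames [E, Y, A, T]
A -> hit
Y -> hit
A -> hit
B -> fault, evict E, frames [Y, A, T, B]
D -> fault, evict Y, frames [A, T, B, D]
T -> hit
B -> hit
D -> hit
E -> fault, evict A, frames [T, B, D, E]
K -> fault, evict T, frames [B, D, E, K]
Y -> fault, evict B, frames [D, E, K, Y]
K -> hit
D -> hit
Hits: 11.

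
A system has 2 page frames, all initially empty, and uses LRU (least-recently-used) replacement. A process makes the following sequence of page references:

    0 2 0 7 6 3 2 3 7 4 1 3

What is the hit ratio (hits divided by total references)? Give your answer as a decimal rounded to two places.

0 → fault, frames {0}
2 → fault, frames {0,2}
0 → hit
7 → fault, evict 2, frames {0,7}
6 → fault, evict 0, frames {7,6}
3 → fault, evict 7, frames {6,3}
2 → fault, evict 6, frames {3,2}
3 → hit
7 → fault, evict 2, frames {3,7}
4 → fault, evict 3, frames {7,4}
1 → fault, evict 7, frames {4,1}
3 → fault, evict 4, frames {1,3}
Hits: 2 of 12 references → 2/12 = 0.1667.

0.17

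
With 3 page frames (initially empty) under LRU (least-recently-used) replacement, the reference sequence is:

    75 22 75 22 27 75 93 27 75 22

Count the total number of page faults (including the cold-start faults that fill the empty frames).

5

75: fault, frames (75)
22: fault, frames (75 22)
75: hit
22: hit
27: fault, frames (75 22 27)
75: hit
93: fault, evict 22, frames (27 75 93)
27: hit
75: hit
22: fault, evict 93, frames (27 75 22)
Page faults: 5.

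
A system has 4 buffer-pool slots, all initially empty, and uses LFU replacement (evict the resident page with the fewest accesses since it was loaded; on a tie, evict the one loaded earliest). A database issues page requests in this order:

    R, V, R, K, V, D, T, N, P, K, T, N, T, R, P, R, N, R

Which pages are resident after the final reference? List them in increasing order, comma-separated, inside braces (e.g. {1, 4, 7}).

{N, R, T, V}

R → fault, frames (R)
V → fault, frames (R V)
R → hit
K → fault, frames (R V K)
V → hit
D → fault, frames (R V K D)
T → fault, evict K, frames (R V D T)
N → fault, evict D, frames (R V T N)
P → fault, evict T, frames (R V N P)
K → fault, evict N, frames (R V P K)
T → fault, evict P, frames (R V K T)
N → fault, evict K, frames (R V T N)
T → hit
R → hit
P → fault, evict N, frames (R V T P)
R → hit
N → fault, evict P, frames (R V T N)
R → hit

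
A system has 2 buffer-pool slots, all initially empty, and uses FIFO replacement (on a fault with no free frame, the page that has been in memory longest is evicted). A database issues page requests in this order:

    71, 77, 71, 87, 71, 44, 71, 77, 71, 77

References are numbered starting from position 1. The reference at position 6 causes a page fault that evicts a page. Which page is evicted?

pos 1: 71 -> miss, frames {71}
pos 2: 77 -> miss, frames {71,77}
pos 3: 71 -> hit
pos 4: 87 -> miss, evict 71, frames {77,87}
pos 5: 71 -> miss, evict 77, frames {87,71}
pos 6: 44 -> miss, evict 87, frames {71,44}
At position 6, page 87 is evicted.

87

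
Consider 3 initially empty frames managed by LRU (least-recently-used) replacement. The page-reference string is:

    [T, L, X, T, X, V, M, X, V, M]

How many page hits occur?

T -> fault, frames [T]
L -> fault, frames [T, L]
X -> fault, frames [T, L, X]
T -> hit
X -> hit
V -> fault, evict L, frames [T, X, V]
M -> fault, evict T, frames [X, V, M]
X -> hit
V -> hit
M -> hit
Hits: 5.

5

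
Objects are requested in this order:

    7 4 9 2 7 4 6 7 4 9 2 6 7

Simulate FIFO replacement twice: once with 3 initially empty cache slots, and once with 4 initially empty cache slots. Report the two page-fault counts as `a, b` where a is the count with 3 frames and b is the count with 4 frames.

10, 11

3 frames: F F F F F F F . . F F . F → 10 faults.
4 frames: F F F F . . F F F F F F F → 11 faults.
11 > 10: adding a frame increased faults — Belady's anomaly.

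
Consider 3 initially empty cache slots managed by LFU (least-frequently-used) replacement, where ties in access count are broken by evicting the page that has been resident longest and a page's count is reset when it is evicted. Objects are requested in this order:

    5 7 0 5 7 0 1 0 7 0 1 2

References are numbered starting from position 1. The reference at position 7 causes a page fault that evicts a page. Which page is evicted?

pos 1: 5 → fault, frames {5}
pos 2: 7 → fault, frames {5,7}
pos 3: 0 → fault, frames {5,7,0}
pos 4: 5 → hit
pos 5: 7 → hit
pos 6: 0 → hit
pos 7: 1 → fault, evict 5, frames {7,0,1}
At position 7, page 5 is evicted.

5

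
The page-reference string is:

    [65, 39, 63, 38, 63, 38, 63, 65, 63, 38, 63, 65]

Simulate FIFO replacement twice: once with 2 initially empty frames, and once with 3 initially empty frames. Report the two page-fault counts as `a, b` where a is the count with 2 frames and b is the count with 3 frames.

8, 5

2 frames: F F F F . . . F F F . F → 8 faults.
3 frames: F F F F . . . F . . . . → 5 faults.
5 < 8: adding a frame reduced faults, as is typical.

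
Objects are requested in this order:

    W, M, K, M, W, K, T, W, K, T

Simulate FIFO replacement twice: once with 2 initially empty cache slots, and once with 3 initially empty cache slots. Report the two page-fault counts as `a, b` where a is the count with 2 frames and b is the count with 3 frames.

6, 5

2 frames: F F F . F . F . F . → 6 faults.
3 frames: F F F . . . F F . . → 5 faults.
5 < 6: adding a frame reduced faults, as is typical.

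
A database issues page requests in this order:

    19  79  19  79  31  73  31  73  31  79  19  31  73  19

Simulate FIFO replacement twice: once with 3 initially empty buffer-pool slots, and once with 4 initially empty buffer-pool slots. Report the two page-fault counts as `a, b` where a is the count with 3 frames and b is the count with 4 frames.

3 frames: F F . . F F . . . . F . . . → 5 faults.
4 frames: F F . . F F . . . . . . . . → 4 faults.
4 < 5: adding a frame reduced faults, as is typical.

5, 4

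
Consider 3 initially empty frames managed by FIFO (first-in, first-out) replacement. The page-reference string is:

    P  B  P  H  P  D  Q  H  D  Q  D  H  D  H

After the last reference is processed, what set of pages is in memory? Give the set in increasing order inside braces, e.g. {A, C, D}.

P: miss, frames (P)
B: miss, frames (P B)
P: hit
H: miss, frames (P B H)
P: hit
D: miss, evict P, frames (B H D)
Q: miss, evict B, frames (H D Q)
H: hit
D: hit
Q: hit
D: hit
H: hit
D: hit
H: hit

{D, H, Q}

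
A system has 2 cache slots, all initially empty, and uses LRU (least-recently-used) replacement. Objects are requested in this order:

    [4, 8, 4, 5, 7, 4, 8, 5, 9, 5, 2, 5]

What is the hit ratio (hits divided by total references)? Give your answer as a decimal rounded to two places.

4 -> fault, frames (4)
8 -> fault, frames (4 8)
4 -> hit
5 -> fault, evict 8, frames (4 5)
7 -> fault, evict 4, frames (5 7)
4 -> fault, evict 5, frames (7 4)
8 -> fault, evict 7, frames (4 8)
5 -> fault, evict 4, frames (8 5)
9 -> fault, evict 8, frames (5 9)
5 -> hit
2 -> fault, evict 9, frames (5 2)
5 -> hit
Hits: 3 of 12 references → 3/12 = 0.2500.

0.25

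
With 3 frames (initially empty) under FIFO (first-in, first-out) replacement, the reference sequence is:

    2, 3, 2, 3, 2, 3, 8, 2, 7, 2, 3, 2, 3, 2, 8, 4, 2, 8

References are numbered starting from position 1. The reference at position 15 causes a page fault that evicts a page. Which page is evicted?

7

pos 1: 2 → fault, frames (2)
pos 2: 3 → fault, frames (2 3)
pos 3: 2 → hit
pos 4: 3 → hit
pos 5: 2 → hit
pos 6: 3 → hit
pos 7: 8 → fault, frames (2 3 8)
pos 8: 2 → hit
pos 9: 7 → fault, evict 2, frames (3 8 7)
pos 10: 2 → fault, evict 3, frames (8 7 2)
pos 11: 3 → fault, evict 8, frames (7 2 3)
pos 12: 2 → hit
pos 13: 3 → hit
pos 14: 2 → hit
pos 15: 8 → fault, evict 7, frames (2 3 8)
At position 15, page 7 is evicted.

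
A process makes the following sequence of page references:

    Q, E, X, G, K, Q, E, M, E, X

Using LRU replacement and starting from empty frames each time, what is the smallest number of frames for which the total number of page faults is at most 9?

2

f=1: 10 faults
f=2: 9 faults
f=3: 9 faults
f=4: 9 faults
f=5: 7 faults
f=6: 6 faults
Smallest f with faults ≤ 9 is 2.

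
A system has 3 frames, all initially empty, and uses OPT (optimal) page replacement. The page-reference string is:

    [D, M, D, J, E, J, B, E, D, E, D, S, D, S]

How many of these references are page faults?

D → fault, frames (D)
M → fault, frames (D M)
D → hit
J → fault, frames (D M J)
E → fault, evict M, frames (D J E)
J → hit
B → fault, evict J, frames (D E B)
E → hit
D → hit
E → hit
D → hit
S → fault, evict B, frames (D E S)
D → hit
S → hit
Page faults: 6.

6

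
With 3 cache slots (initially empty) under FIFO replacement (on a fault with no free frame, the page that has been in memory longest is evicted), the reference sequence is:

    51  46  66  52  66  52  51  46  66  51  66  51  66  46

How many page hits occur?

7

51: fault, frames {51}
46: fault, frames {51,46}
66: fault, frames {51,46,66}
52: fault, evict 51, frames {46,66,52}
66: hit
52: hit
51: fault, evict 46, frames {66,52,51}
46: fault, evict 66, frames {52,51,46}
66: fault, evict 52, frames {51,46,66}
51: hit
66: hit
51: hit
66: hit
46: hit
Hits: 7.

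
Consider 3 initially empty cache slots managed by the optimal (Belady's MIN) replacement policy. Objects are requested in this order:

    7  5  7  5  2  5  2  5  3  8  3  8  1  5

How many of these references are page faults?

6

7 -> miss, frames {7}
5 -> miss, frames {7,5}
7 -> hit
5 -> hit
2 -> miss, frames {7,5,2}
5 -> hit
2 -> hit
5 -> hit
3 -> miss, evict 2, frames {7,5,3}
8 -> miss, evict 7, frames {5,3,8}
3 -> hit
8 -> hit
1 -> miss, evict 8, frames {5,3,1}
5 -> hit
Page faults: 6.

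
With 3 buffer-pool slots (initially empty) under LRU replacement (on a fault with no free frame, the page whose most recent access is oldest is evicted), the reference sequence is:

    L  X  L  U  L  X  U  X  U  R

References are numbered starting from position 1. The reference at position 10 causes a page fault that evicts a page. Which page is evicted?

L

pos 1: L -> miss, frames [L]
pos 2: X -> miss, frames [L, X]
pos 3: L -> hit
pos 4: U -> miss, frames [X, L, U]
pos 5: L -> hit
pos 6: X -> hit
pos 7: U -> hit
pos 8: X -> hit
pos 9: U -> hit
pos 10: R -> miss, evict L, frames [X, U, R]
At position 10, page L is evicted.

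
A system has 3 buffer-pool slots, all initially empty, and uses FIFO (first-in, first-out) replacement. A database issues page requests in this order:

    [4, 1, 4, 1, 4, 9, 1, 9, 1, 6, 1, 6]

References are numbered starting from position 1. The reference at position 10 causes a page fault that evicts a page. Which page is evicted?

4

pos 1: 4 → miss, frames (4)
pos 2: 1 → miss, frames (4 1)
pos 3: 4 → hit
pos 4: 1 → hit
pos 5: 4 → hit
pos 6: 9 → miss, frames (4 1 9)
pos 7: 1 → hit
pos 8: 9 → hit
pos 9: 1 → hit
pos 10: 6 → miss, evict 4, frames (1 9 6)
At position 10, page 4 is evicted.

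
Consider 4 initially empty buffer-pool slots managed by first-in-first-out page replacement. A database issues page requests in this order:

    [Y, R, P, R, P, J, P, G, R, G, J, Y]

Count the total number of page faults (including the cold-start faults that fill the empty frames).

6

Y -> fault, frames [Y]
R -> fault, frames [Y, R]
P -> fault, frames [Y, R, P]
R -> hit
P -> hit
J -> fault, frames [Y, R, P, J]
P -> hit
G -> fault, evict Y, frames [R, P, J, G]
R -> hit
G -> hit
J -> hit
Y -> fault, evict R, frames [P, J, G, Y]
Page faults: 6.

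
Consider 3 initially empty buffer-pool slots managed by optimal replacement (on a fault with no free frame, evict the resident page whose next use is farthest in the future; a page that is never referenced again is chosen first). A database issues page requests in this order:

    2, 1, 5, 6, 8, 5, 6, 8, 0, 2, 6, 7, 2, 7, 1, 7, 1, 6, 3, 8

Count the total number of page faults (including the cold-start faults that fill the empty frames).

11

2 → miss, frames {2}
1 → miss, frames {2,1}
5 → miss, frames {2,1,5}
6 → miss, evict 1, frames {2,5,6}
8 → miss, evict 2, frames {5,6,8}
5 → hit
6 → hit
8 → hit
0 → miss, evict 5, frames {6,8,0}
2 → miss, evict 0, frames {6,8,2}
6 → hit
7 → miss, evict 8, frames {6,2,7}
2 → hit
7 → hit
1 → miss, evict 2, frames {6,7,1}
7 → hit
1 → hit
6 → hit
3 → miss, evict 1, frames {6,7,3}
8 → miss, evict 3, frames {6,7,8}
Page faults: 11.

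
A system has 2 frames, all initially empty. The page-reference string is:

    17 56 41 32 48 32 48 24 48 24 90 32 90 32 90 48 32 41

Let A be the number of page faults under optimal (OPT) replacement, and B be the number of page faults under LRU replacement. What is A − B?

Under OPT: F F F F F . . F . . F F . . . F . F → 10 faults.
Under LRU: F F F F F . . F . . F F . . . F F F → 11 faults.
A − B = 10 − 11 = -1.

-1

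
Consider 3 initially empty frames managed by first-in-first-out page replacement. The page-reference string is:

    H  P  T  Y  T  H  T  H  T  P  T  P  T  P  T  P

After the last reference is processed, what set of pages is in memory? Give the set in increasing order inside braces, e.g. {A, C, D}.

H → miss, frames [H]
P → miss, frames [H, P]
T → miss, frames [H, P, T]
Y → miss, evict H, frames [P, T, Y]
T → hit
H → miss, evict P, frames [T, Y, H]
T → hit
H → hit
T → hit
P → miss, evict T, frames [Y, H, P]
T → miss, evict Y, frames [H, P, T]
P → hit
T → hit
P → hit
T → hit
P → hit

{H, P, T}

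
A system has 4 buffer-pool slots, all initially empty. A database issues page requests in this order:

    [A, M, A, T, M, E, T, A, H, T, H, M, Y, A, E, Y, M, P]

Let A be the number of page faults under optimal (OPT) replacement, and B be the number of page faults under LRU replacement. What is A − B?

Under OPT: F F . F . F . . F . . . F . F . . F → 8 faults.
Under LRU: F F . F . F . . F . . F F F F . . F → 10 faults.
A − B = 8 − 10 = -2.

-2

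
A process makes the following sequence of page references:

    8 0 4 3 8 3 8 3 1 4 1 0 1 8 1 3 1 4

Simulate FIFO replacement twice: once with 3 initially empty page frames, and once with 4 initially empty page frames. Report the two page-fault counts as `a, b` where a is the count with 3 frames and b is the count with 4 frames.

12, 6

3 frames: F F F F F . . . F F . F . F F F . F → 12 faults.
4 frames: F F F F . . . . F . . . . F . . . . → 6 faults.
6 < 12: adding a frame reduced faults, as is typical.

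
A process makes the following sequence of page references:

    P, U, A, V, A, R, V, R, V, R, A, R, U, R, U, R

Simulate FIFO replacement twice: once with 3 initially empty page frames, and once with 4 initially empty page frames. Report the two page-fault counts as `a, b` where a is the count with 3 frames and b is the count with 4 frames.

3 frames: F F F F . F . . . . . . F . . . → 6 faults.
4 frames: F F F F . F . . . . . . . . . . → 5 faults.
5 < 6: adding a frame reduced faults, as is typical.

6, 5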